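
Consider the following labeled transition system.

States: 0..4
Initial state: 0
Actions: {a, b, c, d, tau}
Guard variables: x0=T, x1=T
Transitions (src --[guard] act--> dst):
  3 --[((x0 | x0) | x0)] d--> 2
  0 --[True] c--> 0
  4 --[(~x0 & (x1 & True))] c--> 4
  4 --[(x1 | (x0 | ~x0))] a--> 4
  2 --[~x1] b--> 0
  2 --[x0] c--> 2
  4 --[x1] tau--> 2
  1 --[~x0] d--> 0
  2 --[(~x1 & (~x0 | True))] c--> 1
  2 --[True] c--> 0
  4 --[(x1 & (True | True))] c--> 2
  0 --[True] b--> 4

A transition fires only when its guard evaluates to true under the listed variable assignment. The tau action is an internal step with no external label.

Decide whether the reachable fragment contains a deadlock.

Answer: DEADLOCK-FREE

Working:
Reach set: {0,2,4}
  0: b→4  c→0  [deg 2]
  2: c→0  c→2  [deg 2]
  4: a→4  c→2  tau→2  [deg 3]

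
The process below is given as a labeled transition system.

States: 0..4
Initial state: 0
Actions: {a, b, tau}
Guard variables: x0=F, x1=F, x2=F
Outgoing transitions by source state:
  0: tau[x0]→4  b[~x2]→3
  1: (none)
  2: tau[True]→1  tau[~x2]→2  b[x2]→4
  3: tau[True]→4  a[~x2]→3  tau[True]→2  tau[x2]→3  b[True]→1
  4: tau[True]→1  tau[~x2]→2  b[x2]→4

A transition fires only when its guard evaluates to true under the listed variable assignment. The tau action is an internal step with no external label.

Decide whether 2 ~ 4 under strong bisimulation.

Answer: BISIMILAR

Trace:
Refine partition for ~:
  P[0] = {{0,1,2,3,4}}
  P[1] = {{0},{1},{2,4},{3}}
4 equivalence class(es) (converged in 2)
[2]={2,4}  [4]={2,4}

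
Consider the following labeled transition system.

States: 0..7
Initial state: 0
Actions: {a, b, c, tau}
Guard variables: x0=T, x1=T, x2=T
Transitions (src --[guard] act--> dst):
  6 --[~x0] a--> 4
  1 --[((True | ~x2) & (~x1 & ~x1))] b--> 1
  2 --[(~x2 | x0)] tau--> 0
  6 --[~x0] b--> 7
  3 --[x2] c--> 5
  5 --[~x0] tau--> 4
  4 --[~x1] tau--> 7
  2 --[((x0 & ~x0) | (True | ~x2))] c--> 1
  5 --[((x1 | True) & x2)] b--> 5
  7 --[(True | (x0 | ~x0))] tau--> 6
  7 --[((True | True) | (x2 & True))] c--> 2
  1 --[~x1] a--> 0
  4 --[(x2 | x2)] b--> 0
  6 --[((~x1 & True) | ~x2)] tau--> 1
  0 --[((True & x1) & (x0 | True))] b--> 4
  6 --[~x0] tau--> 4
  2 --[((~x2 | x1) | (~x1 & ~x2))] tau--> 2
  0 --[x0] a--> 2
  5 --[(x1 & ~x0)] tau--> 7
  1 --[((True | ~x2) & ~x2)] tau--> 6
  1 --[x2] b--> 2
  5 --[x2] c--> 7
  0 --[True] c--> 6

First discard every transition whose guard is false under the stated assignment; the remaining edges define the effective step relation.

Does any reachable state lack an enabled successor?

R = {0,1,2,4,6}
  0: a→2  b→4  c→6  [deg 3]
  1: b→2  [deg 1]
  2: c→1  tau→0  tau→2  [deg 3]
  4: b→0  [deg 1]
  6: ∅  [deadlock]
trace reaching 6: c

Answer: DEADLOCK at state 6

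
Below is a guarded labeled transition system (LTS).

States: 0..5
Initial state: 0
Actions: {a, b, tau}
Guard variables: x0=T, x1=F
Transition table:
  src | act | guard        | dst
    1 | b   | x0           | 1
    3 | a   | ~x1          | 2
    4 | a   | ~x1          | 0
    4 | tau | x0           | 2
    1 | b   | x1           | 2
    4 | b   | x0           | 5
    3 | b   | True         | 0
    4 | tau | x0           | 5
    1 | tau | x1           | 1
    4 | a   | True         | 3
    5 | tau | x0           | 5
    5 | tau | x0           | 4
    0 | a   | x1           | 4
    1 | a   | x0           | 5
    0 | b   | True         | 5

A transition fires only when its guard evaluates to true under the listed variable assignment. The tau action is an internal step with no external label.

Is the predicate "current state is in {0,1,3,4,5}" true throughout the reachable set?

Safe = {0,1,3,4,5}
R = {0,2,3,4,5}
  0: ok
  2: outside
  3: ok
  4: ok
  5: ok
counterexample path to 2: b·tau·tau

Answer: INVARIANT VIOLATED at state 2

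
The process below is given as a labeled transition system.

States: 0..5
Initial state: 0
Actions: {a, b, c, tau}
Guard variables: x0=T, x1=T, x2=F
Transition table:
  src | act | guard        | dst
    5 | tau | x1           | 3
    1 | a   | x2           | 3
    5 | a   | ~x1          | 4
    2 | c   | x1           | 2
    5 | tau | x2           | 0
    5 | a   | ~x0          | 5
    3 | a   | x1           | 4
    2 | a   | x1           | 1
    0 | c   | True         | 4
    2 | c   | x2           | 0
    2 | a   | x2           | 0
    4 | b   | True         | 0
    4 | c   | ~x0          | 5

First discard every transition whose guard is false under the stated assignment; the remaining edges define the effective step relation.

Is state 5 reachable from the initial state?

Answer: UNREACHABLE

Working:
6 transition(s) survive guard evaluation.
depth 0: {0}
depth 1: {4}  total {0,4}
R = {0,4}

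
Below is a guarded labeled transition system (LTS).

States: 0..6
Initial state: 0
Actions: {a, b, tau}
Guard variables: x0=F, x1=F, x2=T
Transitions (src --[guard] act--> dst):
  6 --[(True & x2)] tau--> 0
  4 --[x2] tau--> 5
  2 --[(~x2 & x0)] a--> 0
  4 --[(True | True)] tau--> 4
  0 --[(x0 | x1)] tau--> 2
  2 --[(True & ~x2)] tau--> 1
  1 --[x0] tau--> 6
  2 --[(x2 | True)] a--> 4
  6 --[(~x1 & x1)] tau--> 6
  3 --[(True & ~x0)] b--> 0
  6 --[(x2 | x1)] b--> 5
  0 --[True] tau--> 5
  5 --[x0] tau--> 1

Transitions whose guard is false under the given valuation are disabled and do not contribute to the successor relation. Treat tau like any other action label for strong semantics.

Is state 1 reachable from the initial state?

Answer: UNREACHABLE

Trace:
7 transition(s) survive guard evaluation.
L0 = {0}
L1 = {5}  now seen {0,5}
R = {0,5}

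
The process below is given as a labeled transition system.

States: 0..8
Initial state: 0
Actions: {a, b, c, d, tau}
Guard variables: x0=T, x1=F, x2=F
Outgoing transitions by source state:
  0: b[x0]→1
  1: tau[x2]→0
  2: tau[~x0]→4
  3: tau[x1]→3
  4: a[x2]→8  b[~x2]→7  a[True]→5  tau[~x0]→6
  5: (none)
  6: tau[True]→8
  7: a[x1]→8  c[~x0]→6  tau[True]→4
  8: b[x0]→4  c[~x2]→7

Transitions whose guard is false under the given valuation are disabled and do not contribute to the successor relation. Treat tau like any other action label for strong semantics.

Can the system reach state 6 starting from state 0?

Answer: UNREACHABLE

Trace:
After dropping false guards: 7 live edges.
Layer 0: {0}
Layer 1: {1}  now seen {0,1}
R = {0,1}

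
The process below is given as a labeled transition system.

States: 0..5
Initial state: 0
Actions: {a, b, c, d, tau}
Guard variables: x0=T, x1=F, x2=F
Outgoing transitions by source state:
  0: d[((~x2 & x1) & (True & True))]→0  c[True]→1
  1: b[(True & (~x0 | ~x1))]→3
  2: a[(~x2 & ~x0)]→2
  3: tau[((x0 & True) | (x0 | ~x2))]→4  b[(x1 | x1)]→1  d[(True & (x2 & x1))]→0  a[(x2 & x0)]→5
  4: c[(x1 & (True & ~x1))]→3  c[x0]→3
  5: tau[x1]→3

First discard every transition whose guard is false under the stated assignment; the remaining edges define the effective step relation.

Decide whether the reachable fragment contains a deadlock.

Answer: DEADLOCK-FREE

Trace:
Reach set: {0,1,3,4}
  0: c→1  [deg 1]
  1: b→3  [deg 1]
  3: tau→4  [deg 1]
  4: c→3  [deg 1]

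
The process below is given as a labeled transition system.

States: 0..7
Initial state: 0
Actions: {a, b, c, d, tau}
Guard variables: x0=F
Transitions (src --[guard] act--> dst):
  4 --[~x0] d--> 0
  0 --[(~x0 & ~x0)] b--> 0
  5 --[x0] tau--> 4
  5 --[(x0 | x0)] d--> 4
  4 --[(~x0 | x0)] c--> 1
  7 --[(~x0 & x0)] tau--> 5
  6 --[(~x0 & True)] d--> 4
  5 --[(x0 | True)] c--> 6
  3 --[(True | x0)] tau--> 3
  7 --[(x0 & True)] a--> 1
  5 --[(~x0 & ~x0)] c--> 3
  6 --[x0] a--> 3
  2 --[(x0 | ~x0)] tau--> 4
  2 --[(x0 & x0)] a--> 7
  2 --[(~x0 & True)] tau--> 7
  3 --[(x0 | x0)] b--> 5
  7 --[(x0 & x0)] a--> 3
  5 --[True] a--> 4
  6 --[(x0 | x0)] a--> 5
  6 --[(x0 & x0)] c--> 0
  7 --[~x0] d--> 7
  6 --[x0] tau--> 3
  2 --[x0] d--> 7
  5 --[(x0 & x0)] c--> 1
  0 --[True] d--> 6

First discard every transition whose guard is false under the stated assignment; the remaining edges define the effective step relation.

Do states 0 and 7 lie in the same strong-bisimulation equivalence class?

Refine partition for ~:
  round 0: {{0,1,2,3,4,5,6,7}}
  round 1: {{0},{1},{2,3},{4},{5},{6,7}}
  round 2: {{0},{1},{2},{3},{4},{5},{6},{7}}
stable after 3 split(s): 8 block(s)
0∈{0}, 7∈{7}

Answer: NOT BISIMILAR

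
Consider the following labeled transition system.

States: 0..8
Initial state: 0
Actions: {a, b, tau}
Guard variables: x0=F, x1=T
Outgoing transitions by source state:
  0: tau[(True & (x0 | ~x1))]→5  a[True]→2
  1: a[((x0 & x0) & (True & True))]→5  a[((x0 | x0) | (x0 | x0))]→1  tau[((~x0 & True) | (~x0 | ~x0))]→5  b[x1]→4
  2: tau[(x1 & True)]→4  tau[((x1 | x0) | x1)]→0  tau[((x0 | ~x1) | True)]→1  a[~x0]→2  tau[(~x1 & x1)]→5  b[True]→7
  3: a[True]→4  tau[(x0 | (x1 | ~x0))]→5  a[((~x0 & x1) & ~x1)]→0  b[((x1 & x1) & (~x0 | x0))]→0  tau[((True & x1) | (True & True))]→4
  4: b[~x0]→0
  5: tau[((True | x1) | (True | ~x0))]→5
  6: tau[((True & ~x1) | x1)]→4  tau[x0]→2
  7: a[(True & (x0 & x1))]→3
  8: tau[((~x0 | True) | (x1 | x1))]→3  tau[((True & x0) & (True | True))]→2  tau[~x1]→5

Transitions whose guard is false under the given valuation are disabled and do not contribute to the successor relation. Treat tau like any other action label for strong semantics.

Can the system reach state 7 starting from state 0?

Guard filter leaves 16 enabled edge(s).
L0 = {0}
L1 = {2}  total {0,2}
L2 = {1,4,7}  total {0,1,2,4,7}
L3 = {5}  total {0,1,2,4,5,7}
R = {0,1,2,4,5,7}
Path to 7: a·b

Answer: REACHABLE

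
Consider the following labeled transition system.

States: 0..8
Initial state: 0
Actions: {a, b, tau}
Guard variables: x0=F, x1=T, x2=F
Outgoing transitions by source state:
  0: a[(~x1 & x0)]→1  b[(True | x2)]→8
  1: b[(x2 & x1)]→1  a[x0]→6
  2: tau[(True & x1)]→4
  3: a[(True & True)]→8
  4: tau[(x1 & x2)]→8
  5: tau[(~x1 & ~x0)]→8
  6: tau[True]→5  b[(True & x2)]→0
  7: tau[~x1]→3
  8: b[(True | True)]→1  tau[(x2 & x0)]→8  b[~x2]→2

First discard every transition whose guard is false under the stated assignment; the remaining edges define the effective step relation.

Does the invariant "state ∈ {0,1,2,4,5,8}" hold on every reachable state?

Allowed set {0,1,2,4,5,8}
Reach set: {0,1,2,4,8}
  0: ✓
  1: ✓
  2: ✓
  4: ✓
  8: ✓

Answer: INVARIANT HOLDS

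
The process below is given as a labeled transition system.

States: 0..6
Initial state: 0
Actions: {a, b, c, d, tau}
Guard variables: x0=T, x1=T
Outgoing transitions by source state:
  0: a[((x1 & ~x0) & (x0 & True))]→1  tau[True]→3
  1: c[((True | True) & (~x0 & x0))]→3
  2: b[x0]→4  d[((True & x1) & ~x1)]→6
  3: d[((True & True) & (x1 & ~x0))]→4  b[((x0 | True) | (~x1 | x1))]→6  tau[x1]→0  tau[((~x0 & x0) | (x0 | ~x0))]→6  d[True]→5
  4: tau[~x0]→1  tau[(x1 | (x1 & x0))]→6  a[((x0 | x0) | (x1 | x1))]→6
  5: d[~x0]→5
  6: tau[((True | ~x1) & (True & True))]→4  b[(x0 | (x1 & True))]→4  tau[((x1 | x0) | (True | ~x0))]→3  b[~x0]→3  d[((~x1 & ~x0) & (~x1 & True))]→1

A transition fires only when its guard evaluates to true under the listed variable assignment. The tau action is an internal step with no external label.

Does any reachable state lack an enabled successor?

Answer: DEADLOCK at state 5

Analysis:
R = {0,3,4,5,6}
  0: tau→3  [1 out]
  3: b→6  d→5  tau→0  tau→6  [4 out]
  4: a→6  tau→6  [2 out]
  5: ∅  [deadlock]
  6: b→4  tau→3  tau→4  [3 out]
witness 5: tau·d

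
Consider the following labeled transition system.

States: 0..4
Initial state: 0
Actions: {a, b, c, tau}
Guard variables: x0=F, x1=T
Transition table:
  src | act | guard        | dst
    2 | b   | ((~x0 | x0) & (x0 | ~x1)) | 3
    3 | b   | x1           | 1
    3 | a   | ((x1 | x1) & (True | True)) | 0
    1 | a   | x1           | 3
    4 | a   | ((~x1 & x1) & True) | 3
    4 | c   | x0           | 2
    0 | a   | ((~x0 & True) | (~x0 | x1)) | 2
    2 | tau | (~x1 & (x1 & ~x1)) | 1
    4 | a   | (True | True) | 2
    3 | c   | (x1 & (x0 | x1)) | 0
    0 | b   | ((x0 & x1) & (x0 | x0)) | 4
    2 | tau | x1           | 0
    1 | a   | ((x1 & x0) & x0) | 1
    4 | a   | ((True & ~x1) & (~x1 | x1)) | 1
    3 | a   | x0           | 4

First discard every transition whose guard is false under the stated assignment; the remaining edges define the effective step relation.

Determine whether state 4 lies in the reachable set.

Answer: UNREACHABLE

Working:
After dropping false guards: 7 live edges.
depth 0: {0}
depth 1: {2}  total {0,2}
R = {0,2}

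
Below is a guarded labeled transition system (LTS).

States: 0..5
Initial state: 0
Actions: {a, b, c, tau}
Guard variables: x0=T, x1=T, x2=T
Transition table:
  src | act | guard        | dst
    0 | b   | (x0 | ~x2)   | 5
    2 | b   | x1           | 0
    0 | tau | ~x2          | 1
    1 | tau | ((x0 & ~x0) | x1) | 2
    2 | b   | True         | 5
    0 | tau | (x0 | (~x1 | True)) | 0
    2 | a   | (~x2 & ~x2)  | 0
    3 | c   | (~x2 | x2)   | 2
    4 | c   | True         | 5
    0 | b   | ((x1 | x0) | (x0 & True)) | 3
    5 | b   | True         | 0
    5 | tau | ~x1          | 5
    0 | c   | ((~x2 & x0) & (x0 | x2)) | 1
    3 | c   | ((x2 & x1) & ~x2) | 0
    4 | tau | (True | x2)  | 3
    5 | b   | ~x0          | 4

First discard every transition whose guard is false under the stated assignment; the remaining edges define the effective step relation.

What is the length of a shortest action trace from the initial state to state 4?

Breadth-first toward 4:
  depth 0: {0}
  depth 1: {3,5}
  depth 2: {2}
4 never appears.

Answer: UNREACHABLE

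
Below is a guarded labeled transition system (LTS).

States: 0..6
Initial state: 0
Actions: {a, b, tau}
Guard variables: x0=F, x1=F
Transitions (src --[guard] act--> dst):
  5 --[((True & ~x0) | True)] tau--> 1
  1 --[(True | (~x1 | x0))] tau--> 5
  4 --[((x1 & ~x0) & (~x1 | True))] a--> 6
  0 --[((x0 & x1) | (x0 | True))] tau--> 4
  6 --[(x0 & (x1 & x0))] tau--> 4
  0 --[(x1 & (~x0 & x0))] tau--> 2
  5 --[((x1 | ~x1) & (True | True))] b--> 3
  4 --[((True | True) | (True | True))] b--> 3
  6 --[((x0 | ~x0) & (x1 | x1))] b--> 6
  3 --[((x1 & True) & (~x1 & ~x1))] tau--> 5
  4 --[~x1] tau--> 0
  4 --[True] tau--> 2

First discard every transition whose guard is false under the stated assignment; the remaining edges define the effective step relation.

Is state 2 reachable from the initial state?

Answer: REACHABLE

Analysis:
7 transition(s) survive guard evaluation.
Layer 0: {0}
Layer 1: {4}  total {0,4}
Layer 2: {2,3}  total {0,2,3,4}
Reachable = {0,2,3,4}
trace reaching 2: tau·tau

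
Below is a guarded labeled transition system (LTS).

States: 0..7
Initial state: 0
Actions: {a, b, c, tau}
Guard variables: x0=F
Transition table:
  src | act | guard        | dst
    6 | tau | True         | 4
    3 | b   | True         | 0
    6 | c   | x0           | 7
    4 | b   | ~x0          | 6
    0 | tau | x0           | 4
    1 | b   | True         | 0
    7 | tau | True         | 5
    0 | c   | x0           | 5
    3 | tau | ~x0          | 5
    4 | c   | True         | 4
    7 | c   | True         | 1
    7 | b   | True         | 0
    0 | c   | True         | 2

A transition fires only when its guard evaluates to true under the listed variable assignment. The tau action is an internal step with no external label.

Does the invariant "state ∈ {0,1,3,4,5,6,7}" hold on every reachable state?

Safe = {0,1,3,4,5,6,7}
Reach set: {0,2}
  0: ✓
  2: VIOLATES
reach 2 via c — violates

Answer: INVARIANT VIOLATED at state 2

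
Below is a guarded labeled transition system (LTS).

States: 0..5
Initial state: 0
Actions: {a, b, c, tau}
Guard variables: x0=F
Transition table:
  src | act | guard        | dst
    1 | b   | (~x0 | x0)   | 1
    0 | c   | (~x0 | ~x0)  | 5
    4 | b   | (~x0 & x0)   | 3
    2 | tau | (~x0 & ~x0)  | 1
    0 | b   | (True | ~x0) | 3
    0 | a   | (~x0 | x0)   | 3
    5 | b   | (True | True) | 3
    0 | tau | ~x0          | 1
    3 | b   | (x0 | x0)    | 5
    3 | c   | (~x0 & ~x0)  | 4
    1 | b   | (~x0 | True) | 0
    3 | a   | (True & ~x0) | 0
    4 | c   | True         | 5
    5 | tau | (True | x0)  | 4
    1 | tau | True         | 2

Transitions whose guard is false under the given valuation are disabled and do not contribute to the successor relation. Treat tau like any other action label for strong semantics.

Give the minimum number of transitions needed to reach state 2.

Answer: 2

Working:
Layered search for 2:
  depth 0: {0}
  depth 1: {1,3,5}
  depth 2: {2,4}
2 enters at depth 2; path tau·tau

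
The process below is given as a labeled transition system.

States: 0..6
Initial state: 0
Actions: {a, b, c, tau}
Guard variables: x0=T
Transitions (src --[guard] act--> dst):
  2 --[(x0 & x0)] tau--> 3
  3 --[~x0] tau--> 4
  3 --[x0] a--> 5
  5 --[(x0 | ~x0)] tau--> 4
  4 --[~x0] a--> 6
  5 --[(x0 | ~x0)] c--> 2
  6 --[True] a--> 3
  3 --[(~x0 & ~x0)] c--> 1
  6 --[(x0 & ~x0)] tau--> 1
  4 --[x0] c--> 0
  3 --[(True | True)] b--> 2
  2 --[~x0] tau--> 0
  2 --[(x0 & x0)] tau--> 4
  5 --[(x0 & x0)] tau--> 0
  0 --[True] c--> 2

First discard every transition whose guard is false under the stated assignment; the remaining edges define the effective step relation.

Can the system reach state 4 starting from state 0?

Answer: REACHABLE

Trace:
Guard filter leaves 10 enabled edge(s).
L0 = {0}
L1 = {2}  total {0,2}
L2 = {3,4}  total {0,2,3,4}
L3 = {5}  total {0,2,3,4,5}
Reachable = {0,2,3,4,5}
witness 4: c·tau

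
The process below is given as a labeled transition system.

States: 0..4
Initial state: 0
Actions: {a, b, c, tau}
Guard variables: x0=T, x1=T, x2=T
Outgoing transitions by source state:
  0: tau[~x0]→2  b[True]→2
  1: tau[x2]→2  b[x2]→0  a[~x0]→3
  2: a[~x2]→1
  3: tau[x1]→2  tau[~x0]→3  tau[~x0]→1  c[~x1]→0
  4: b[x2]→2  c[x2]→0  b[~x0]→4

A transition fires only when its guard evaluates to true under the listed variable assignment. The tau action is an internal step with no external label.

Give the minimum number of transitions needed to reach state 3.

Answer: UNREACHABLE

Analysis:
Layered search for 3:
  depth 0: {0}
  depth 1: {2}
3 never appears.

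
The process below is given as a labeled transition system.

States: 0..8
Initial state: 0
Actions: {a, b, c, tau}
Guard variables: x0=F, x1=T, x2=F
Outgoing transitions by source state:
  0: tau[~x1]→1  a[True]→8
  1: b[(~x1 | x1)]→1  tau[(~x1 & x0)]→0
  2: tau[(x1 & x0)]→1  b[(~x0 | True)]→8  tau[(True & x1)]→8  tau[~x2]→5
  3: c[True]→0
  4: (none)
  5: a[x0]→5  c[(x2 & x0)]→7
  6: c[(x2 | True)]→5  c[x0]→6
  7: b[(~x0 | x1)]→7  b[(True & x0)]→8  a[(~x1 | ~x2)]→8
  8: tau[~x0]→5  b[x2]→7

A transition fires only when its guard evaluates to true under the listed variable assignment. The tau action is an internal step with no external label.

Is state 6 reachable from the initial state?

Guard filter leaves 10 enabled edge(s).
depth 0: {0}
depth 1: {8}  total {0,8}
depth 2: {5}  total {0,5,8}
Reachable = {0,5,8}

Answer: UNREACHABLE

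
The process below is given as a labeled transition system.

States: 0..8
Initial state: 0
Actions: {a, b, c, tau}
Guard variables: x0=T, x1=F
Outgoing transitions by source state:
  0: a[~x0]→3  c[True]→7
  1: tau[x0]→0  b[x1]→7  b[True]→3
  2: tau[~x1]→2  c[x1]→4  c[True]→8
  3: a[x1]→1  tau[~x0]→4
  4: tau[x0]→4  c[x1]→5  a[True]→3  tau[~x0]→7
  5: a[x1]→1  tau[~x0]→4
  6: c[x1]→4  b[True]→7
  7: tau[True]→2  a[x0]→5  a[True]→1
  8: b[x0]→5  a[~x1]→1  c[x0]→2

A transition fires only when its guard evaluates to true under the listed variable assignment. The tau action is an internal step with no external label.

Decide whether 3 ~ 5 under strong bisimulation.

Answer: BISIMILAR

Working:
Compute ~ classes (split until stable):
  round 0: {{0,1,2,3,4,5,6,7,8}}
  round 1: {{0},{1},{2},{3,5},{4,7},{6},{8}}
  round 2: {{0},{1},{2},{3,5},{4},{6},{7},{8}}
Fixed point at round 3; 8 class(es).
class of 3: {3,5}; class of 5: {3,5}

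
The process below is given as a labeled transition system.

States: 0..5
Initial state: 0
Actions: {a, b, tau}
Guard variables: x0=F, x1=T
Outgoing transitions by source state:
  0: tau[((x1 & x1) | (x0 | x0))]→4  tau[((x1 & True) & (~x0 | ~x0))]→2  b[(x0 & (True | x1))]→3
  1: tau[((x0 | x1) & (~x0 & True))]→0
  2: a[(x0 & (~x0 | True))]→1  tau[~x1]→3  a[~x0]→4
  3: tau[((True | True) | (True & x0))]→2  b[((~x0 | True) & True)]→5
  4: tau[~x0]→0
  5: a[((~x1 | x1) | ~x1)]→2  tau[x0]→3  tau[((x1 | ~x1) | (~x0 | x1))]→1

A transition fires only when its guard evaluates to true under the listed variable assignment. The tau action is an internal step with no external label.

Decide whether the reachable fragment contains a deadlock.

Answer: DEADLOCK-FREE

Trace:
Reach set: {0,2,4}
  0: tau→2  tau→4  [2 exit(s)]
  2: a→4  [1 exit(s)]
  4: tau→0  [1 exit(s)]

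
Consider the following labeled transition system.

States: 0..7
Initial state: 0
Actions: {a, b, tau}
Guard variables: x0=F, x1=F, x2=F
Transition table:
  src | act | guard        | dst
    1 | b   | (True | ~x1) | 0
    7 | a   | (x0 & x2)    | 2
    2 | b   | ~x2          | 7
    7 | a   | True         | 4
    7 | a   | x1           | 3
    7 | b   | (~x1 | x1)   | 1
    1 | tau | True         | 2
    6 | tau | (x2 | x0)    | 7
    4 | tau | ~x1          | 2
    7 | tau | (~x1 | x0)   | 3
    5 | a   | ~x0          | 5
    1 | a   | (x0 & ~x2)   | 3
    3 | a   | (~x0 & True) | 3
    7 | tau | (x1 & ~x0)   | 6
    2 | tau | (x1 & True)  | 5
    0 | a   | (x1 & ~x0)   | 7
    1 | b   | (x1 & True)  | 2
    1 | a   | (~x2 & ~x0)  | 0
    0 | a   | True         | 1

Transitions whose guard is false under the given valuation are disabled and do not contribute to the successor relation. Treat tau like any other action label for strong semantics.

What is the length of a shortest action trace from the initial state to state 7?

Layered search for 7:
  L0 = {0}
  L1 = {1}
  L2 = {2}
  L3 = {7}
depth(7)=3, e.g. a·tau·b

Answer: 3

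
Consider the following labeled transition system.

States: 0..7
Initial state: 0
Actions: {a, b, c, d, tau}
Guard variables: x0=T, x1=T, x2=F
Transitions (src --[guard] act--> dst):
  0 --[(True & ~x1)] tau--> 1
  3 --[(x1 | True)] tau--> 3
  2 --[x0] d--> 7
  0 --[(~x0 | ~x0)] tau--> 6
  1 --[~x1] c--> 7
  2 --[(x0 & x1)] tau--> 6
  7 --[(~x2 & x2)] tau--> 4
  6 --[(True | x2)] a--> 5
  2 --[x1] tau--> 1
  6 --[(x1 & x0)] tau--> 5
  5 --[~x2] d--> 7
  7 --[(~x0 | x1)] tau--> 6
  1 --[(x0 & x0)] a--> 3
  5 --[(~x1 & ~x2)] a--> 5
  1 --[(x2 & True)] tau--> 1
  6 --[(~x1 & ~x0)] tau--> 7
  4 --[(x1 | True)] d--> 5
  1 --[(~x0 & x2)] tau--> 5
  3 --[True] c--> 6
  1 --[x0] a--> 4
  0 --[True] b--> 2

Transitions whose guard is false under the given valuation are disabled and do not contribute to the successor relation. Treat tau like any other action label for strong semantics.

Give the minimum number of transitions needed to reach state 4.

BFS to 4:
  L0 = {0}
  L1 = {2}
  L2 = {1,6,7}
  L3 = {3,4,5}
first hit 4 at d=3 via b·tau·a

Answer: 3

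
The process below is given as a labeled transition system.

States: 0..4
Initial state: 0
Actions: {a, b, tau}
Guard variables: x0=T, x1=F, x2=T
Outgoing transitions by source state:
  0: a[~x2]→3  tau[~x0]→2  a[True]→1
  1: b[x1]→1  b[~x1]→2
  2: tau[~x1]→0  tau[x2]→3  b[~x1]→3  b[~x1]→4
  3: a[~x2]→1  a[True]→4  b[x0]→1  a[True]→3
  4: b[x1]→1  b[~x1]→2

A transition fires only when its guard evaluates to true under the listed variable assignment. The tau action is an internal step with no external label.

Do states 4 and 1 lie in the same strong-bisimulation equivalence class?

Answer: BISIMILAR

Trace:
Refine partition for ~:
  P[0] = {{0,1,2,3,4}}
  P[1] = {{0},{1,4},{2},{3}}
4 equivalence class(es) (converged in 2)
[4]={1,4}  [1]={1,4}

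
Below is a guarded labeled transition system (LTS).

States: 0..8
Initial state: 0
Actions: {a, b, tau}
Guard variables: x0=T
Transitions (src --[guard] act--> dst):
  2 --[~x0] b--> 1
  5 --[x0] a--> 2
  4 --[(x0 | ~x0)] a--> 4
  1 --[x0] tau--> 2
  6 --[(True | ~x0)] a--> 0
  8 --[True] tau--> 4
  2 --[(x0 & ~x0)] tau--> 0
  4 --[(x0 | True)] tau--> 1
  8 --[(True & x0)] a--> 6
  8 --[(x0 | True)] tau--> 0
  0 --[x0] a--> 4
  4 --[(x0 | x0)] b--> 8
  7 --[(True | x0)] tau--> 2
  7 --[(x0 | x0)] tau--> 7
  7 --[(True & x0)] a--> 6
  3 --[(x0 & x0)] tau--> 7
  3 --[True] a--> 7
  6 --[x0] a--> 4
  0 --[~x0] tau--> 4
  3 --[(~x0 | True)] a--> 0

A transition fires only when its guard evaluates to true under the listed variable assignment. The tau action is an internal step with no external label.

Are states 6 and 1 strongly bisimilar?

Bisimulation quotient by refinement:
  π0 = {{0,1,2,3,4,5,6,7,8}}
  π1 = {{0,5,6},{1},{2},{3,7,8},{4}}
  π2 = {{0},{1},{2},{3},{4},{5},{6},{7},{8}}
9 equivalence class(es) (converged in 3)
[6]={6}  [1]={1}

Answer: NOT BISIMILAR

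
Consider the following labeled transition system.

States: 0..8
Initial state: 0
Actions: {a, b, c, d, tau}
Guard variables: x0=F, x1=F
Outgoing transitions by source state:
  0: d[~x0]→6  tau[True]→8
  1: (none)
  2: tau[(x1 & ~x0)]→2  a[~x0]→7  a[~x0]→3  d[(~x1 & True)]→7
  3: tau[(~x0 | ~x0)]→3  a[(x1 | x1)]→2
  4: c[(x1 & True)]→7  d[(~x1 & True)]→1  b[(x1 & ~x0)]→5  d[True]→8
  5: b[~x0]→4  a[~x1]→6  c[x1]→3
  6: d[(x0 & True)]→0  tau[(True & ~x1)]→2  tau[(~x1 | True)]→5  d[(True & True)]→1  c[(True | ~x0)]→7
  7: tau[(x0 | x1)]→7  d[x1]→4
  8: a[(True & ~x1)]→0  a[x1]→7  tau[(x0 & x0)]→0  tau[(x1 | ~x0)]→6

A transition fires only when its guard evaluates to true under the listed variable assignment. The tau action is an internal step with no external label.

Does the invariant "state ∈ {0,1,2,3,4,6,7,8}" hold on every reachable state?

Answer: INVARIANT VIOLATED at state 5

Trace:
Allowed set {0,1,2,3,4,6,7,8}
Reachable = {0,1,2,3,4,5,6,7,8}
  0: ✓
  1: ✓
  2: ✓
  3: ✓
  4: ✓
  5: ✗ unsafe
  6: ✓
  7: ✓
  8: ✓
reach 5 via d·tau — violates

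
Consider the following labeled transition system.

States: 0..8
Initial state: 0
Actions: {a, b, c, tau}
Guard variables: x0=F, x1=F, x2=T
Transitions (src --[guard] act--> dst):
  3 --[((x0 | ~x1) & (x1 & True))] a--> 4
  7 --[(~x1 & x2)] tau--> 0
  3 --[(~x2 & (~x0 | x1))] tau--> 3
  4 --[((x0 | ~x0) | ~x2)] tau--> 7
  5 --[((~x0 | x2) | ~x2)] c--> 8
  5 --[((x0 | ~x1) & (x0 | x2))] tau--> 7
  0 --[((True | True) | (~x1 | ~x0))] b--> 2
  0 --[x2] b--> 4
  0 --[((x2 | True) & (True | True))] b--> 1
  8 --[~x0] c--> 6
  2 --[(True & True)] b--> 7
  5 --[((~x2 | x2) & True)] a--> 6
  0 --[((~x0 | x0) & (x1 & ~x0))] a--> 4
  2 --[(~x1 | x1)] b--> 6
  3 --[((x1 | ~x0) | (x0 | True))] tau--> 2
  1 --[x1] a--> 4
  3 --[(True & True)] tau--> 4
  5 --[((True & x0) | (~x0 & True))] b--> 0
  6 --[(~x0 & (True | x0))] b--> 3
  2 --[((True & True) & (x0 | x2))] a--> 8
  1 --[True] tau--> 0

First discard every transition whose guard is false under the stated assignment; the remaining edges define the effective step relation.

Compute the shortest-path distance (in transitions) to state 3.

Answer: 3

Working:
BFS to 3:
  depth 0: {0}
  depth 1: {1,2,4}
  depth 2: {6,7,8}
  depth 3: {3}
depth(3)=3, e.g. b·b·b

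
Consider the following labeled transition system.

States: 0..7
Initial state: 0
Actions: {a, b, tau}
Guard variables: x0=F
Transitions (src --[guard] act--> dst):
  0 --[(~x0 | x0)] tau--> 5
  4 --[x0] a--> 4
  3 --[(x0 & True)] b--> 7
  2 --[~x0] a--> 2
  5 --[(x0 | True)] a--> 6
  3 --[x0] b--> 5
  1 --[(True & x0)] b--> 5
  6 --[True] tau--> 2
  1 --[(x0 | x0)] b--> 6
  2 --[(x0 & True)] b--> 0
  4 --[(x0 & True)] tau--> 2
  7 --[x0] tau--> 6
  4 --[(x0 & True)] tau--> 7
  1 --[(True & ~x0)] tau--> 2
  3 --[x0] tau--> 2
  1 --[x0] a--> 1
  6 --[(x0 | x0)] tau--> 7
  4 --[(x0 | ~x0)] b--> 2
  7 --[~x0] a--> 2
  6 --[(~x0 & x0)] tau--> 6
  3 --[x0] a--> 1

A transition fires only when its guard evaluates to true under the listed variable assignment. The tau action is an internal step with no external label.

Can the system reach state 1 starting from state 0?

Guard filter leaves 7 enabled edge(s).
depth 0: {0}
depth 1: {5}  total {0,5}
depth 2: {6}  total {0,5,6}
depth 3: {2}  total {0,2,5,6}
R = {0,2,5,6}

Answer: UNREACHABLE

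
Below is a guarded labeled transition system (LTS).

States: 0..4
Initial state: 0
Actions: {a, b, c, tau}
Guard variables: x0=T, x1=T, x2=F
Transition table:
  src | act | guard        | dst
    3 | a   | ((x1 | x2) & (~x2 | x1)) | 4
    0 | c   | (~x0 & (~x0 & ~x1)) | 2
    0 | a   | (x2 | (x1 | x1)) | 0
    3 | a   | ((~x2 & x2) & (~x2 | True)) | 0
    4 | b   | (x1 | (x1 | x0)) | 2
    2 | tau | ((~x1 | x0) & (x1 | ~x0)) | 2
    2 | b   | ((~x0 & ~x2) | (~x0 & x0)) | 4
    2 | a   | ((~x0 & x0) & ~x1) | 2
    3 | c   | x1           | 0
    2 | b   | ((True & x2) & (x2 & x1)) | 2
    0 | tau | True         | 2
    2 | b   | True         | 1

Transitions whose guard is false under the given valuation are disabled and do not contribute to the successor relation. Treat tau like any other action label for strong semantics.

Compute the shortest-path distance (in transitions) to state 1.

Layered search for 1:
  Layer 0: {0}
  Layer 1: {2}
  Layer 2: {1}
first hit 1 at d=2 via tau·b

Answer: 2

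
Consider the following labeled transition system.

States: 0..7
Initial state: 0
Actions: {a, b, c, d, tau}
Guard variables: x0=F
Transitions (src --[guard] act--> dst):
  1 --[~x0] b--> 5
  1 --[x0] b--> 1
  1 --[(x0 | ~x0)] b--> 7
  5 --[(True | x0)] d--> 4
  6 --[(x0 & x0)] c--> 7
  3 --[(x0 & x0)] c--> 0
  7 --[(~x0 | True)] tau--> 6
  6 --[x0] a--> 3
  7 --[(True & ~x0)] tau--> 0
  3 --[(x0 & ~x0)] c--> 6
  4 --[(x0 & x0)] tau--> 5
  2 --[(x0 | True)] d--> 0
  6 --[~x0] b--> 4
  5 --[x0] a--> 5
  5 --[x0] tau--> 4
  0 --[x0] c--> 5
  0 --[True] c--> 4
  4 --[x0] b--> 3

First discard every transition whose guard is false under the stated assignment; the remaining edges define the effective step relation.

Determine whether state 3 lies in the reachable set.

Guard filter leaves 8 enabled edge(s).
Layer 0: {0}
Layer 1: {4}  cumulative {0,4}
Reachable = {0,4}

Answer: UNREACHABLE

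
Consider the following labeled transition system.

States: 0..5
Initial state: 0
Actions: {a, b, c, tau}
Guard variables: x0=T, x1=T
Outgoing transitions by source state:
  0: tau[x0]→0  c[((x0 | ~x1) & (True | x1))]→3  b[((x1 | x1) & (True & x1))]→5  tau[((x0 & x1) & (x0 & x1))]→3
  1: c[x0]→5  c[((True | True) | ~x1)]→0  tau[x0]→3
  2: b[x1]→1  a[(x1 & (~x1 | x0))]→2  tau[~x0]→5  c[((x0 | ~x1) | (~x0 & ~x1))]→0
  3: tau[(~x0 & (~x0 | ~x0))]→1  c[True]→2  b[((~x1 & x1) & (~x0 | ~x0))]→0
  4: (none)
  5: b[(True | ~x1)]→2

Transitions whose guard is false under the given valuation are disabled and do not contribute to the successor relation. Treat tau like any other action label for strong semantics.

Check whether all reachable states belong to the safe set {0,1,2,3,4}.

Answer: INVARIANT VIOLATED at state 5

Trace:
Inv-set: {0,1,2,3,4}
Reach set: {0,1,2,3,5}
  0: safe
  1: safe
  2: safe
  3: safe
  5: outside
counterexample path to 5: b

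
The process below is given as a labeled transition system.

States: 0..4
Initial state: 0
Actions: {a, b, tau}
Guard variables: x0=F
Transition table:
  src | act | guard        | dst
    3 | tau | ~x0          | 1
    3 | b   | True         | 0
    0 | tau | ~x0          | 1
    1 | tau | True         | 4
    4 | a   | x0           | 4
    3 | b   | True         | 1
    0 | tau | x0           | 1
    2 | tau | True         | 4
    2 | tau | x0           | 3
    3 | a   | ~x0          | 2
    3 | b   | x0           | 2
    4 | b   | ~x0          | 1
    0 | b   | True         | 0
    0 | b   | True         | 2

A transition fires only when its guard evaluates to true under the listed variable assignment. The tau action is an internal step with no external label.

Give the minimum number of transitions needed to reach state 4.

Answer: 2

Trace:
Layered search for 4:
  depth 0: {0}
  depth 1: {1,2}
  depth 2: {4}
first hit 4 at d=2 via b·tau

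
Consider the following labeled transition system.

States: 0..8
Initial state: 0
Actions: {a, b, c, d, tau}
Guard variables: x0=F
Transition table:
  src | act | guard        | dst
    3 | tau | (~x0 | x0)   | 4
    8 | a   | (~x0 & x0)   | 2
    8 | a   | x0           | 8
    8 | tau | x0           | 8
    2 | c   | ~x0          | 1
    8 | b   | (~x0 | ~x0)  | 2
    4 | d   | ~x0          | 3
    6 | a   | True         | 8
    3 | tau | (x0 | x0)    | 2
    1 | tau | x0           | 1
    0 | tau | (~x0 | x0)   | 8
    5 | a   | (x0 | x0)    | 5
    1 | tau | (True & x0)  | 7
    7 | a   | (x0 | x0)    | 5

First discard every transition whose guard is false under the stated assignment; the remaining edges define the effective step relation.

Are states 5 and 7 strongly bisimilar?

Refine partition for ~:
  π0 = {{0,1,2,3,4,5,6,7,8}}
  π1 = {{0,3},{1,5,7},{2},{4},{6},{8}}
  π2 = {{0},{1,5,7},{2},{3},{4},{6},{8}}
7 equivalence class(es) (converged in 3)
5∈{1,5,7}, 7∈{1,5,7}

Answer: BISIMILAR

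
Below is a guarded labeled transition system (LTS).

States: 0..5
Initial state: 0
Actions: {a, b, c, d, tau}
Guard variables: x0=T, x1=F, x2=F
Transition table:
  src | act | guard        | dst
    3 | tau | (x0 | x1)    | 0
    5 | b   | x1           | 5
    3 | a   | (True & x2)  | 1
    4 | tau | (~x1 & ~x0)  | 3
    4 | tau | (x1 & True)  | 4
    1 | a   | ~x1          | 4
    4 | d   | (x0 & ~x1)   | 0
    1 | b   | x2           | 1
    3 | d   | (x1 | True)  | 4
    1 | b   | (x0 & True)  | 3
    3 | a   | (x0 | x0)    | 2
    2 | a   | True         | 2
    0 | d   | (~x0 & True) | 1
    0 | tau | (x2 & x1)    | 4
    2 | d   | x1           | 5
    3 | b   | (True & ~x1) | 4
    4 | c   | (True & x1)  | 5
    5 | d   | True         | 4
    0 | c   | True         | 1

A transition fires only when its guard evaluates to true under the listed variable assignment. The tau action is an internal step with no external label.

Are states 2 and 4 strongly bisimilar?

Answer: NOT BISIMILAR

Analysis:
Compute ~ classes (split until stable):
  round 0: {{0,1,2,3,4,5}}
  round 1: {{0},{1},{2},{3},{4,5}}
  round 2: {{0},{1},{2},{3},{4},{5}}
stable after 3 split(s): 6 block(s)
[2]={2}  [4]={4}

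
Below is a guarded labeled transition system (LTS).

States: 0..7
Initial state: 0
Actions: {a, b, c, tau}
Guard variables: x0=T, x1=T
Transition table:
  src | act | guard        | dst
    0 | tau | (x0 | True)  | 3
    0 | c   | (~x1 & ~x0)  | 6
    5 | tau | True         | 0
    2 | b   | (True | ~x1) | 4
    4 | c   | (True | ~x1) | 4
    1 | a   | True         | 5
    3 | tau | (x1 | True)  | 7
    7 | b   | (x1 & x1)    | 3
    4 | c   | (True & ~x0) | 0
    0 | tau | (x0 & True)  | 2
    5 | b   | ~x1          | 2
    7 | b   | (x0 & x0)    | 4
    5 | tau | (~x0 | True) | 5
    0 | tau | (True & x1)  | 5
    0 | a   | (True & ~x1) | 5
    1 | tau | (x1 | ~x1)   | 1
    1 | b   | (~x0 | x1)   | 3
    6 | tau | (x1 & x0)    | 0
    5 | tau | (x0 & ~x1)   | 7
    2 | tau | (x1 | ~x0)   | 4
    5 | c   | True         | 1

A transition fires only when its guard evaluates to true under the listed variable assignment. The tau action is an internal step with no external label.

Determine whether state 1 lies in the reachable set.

16 transition(s) survive guard evaluation.
Layer 0: {0}
Layer 1: {2,3,5}  now seen {0,2,3,5}
Layer 2: {1,4,7}  now seen {0,1,2,3,4,5,7}
R = {0,1,2,3,4,5,7}
witness 1: tau·c

Answer: REACHABLE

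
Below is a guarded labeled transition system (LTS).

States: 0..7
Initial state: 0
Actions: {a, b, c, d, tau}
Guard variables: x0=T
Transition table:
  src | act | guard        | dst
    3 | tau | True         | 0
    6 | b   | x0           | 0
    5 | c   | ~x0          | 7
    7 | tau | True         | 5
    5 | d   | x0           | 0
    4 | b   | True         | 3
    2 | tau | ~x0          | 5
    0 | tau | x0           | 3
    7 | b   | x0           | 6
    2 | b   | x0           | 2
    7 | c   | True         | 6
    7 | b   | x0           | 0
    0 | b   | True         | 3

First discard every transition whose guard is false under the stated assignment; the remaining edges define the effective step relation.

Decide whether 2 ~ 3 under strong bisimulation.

Refine partition for ~:
  π0 = {{0,1,2,3,4,5,6,7}}
  π1 = {{0},{1},{2,4,6},{3},{5},{7}}
  π2 = {{0},{1},{2},{3},{4},{5},{6},{7}}
8 equivalence class(es) (converged in 3)
[2]={2}  [3]={3}

Answer: NOT BISIMILAR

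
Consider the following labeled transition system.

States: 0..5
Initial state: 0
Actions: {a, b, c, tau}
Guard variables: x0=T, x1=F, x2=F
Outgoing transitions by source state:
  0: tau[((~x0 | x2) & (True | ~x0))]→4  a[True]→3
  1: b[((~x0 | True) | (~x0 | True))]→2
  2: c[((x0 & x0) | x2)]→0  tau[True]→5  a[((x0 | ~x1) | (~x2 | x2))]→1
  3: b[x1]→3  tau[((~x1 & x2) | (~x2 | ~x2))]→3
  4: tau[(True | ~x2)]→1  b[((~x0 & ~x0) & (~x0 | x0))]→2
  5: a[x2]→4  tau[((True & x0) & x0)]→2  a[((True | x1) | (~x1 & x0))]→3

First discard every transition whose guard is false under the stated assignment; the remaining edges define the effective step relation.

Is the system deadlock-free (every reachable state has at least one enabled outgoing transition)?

Reach set: {0,3}
  0: a→3  [deg 1]
  3: tau→3  [deg 1]

Answer: DEADLOCK-FREE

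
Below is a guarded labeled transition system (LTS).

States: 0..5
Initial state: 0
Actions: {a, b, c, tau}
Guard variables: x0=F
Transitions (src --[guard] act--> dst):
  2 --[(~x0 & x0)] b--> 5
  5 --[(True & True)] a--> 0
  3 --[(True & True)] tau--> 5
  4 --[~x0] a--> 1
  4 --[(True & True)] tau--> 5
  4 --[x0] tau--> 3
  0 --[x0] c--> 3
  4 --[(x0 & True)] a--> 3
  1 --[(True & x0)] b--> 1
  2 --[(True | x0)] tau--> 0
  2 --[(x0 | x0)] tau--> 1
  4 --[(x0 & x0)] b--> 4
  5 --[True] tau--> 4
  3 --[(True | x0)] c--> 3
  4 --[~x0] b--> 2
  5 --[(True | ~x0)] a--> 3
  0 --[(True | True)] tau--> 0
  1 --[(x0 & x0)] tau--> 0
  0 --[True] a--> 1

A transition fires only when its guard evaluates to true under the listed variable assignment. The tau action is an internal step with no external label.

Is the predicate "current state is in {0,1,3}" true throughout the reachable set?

Answer: INVARIANT HOLDS

Trace:
Allowed set {0,1,3}
R = {0,1}
  0: ok
  1: ok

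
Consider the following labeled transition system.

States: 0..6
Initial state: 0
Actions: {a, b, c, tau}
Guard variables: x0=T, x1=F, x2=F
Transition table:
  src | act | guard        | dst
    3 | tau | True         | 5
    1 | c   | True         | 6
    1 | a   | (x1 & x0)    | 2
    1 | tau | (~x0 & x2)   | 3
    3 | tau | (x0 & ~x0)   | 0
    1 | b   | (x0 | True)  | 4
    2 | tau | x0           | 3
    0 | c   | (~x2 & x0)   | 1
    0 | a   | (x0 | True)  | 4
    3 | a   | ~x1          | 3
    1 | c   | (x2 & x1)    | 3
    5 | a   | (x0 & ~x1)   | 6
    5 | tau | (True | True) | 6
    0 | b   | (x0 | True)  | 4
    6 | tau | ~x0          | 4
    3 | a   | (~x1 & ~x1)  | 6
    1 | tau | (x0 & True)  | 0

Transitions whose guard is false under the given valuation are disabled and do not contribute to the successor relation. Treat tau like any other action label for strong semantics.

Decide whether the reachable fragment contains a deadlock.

Reach set: {0,1,4,6}
  0: a→4  b→4  c→1  [3 out]
  1: b→4  c→6  tau→0  [3 out]
  4: ∅  [STUCK]
  6: ∅  [STUCK]
trace reaching 4: a

Answer: DEADLOCK at state 4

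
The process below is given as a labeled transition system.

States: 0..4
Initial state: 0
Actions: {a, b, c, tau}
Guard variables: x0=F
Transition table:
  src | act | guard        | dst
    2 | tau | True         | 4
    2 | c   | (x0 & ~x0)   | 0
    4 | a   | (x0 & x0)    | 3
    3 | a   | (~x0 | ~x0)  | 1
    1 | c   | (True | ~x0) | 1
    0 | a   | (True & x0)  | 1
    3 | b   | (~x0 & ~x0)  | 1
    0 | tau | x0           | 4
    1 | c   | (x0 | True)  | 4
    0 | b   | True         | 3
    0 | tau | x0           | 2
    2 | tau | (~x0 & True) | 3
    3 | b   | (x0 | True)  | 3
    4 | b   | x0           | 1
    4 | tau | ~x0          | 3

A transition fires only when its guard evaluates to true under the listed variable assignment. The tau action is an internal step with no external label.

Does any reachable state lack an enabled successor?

R = {0,1,3,4}
  0: b→3  [deg 1]
  1: c→1  c→4  [deg 2]
  3: a→1  b→1  b→3  [deg 3]
  4: tau→3  [deg 1]

Answer: DEADLOCK-FREE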